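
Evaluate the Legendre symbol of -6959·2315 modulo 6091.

-1

By multiplicativity, (-6959·2315/6091) = (-6959/6091)·(2315/6091).
First factor (-6959/6091):
Reduce the numerator: -6959 ≡ 5223 (mod 6091), so (-6959/6091) = (5223/6091).
Both 5223 ≡ 3 and 6091 ≡ 3 (mod 4), so reciprocity gives (5223/6091) = -(6091/5223). Reduce: 6091 ≡ 868 (mod 5223). Now have -(868/5223).
Factor out 2: 868 = 2^2·217. Since 5223 ≡ 7 (mod 8), (2/5223) = +1, and (2/5223)^2 = +1. Now have -(217/5223).
217 ≡ 1 (mod 4), so quadratic reciprocity gives (217/5223) = (5223/217). Reduce: 5223 ≡ 15 (mod 217). Now have -(15/217).
217 ≡ 1 (mod 4), so quadratic reciprocity gives (15/217) = (217/15). Reduce: 217 ≡ 7 (mod 15). Now have -(7/15).
Both 7 ≡ 3 and 15 ≡ 3 (mod 4), so reciprocity gives (7/15) = -(15/7). Reduce: 15 ≡ 1 (mod 7). Now have (1/7).
(1/7) = 1. Collecting the sign factors: 1.
Second factor (2315/6091):
Both 2315 ≡ 3 and 6091 ≡ 3 (mod 4), so reciprocity gives (2315/6091) = -(6091/2315). Reduce: 6091 ≡ 1461 (mod 2315). Now have -(1461/2315).
1461 ≡ 1 (mod 4), so quadratic reciprocity gives (1461/2315) = (2315/1461). Reduce: 2315 ≡ 854 (mod 1461). Now have -(854/1461).
Factor out 2: 854 = 2·427. Since 1461 ≡ 5 (mod 8), (2/1461) = -1. Now have (427/1461).
1461 ≡ 1 (mod 4), so quadratic reciprocity gives (427/1461) = (1461/427). Reduce: 1461 ≡ 180 (mod 427). Now have (180/427).
Factor out 2: 180 = 2^2·45. Since 427 ≡ 3 (mod 8), (2/427) = -1, and (2/427)^2 = +1. Now have (45/427).
45 ≡ 1 (mod 4), so quadratic reciprocity gives (45/427) = (427/45). Reduce: 427 ≡ 22 (mod 45). Now have (22/45).
Factor out 2: 22 = 2·11. Since 45 ≡ 5 (mod 8), (2/45) = -1. Now have -(11/45).
45 ≡ 1 (mod 4), so quadratic reciprocity gives (11/45) = (45/11). Reduce: 45 ≡ 1 (mod 11). Now have -(1/11).
(1/11) = 1. Collecting the sign factors: -1.
Product: (1)·(-1) = -1.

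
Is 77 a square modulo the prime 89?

no

(77/89)
  = (89/77)    [QR: 77 ≡ 1 mod 4, sign kept]
  = (12/77)    [89 ≡ 12 mod 77]
  = (3/77)    [77 ≡ 5 mod 8 ⇒ (2/77)^2 = +1]
  = (77/3)    [QR: 77 ≡ 1 mod 4, sign kept]
  = (2/3)    [77 ≡ 2 mod 3]
  = -(1/3)    [3 ≡ 3 mod 8 ⇒ (2/3) = -1]
  = -1    [(1/3) = 1]
(77/89) = -1, and 89 is prime, so 77 is not a quadratic residue mod 89.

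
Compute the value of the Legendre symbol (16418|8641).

Reduce the numerator: 16418 ≡ 7777 (mod 8641), so (16418|8641) = (7777|8641).
7777 ≡ 1 (mod 4), so quadratic reciprocity gives (7777|8641) = (8641|7777). Reduce: 8641 ≡ 864 (mod 7777). Now have (864|7777).
Factor out 2: 864 = 2^5·27. Since 7777 ≡ 1 (mod 8), (2|7777) = +1, and (2|7777)^5 = +1. Now have (27|7777).
7777 ≡ 1 (mod 4), so quadratic reciprocity gives (27|7777) = (7777|27). Reduce: 7777 ≡ 1 (mod 27). Now have (1|27).
(1|27) = 1. Collecting the sign factors: 1.

1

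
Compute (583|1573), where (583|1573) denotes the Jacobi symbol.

(583|1573)
  = (1573|583)    [QR: 1573 ≡ 1 mod 4, sign kept]
  = (407|583)    [1573 ≡ 407 mod 583]
  = -(583|407)    [QR: both ≡ 3 mod 4, sign flips]
  = -(176|407)    [583 ≡ 176 mod 407]
  = -(11|407)    [407 ≡ 7 mod 8 ⇒ (2|407)^4 = +1]
  = (407|11)    [QR: both ≡ 3 mod 4, sign flips]
  = (0|11)    [407 ≡ 0 mod 11]
  = 0    [numerator 0, gcd > 1]

0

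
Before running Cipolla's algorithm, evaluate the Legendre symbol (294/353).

(294/353)
  = (147/353)    [353 ≡ 1 mod 8 ⇒ (2/353) = +1]
  = (353/147)    [QR: 353 ≡ 1 mod 4, sign kept]
  = (59/147)    [353 ≡ 59 mod 147]
  = -(147/59)    [QR: both ≡ 3 mod 4, sign flips]
  = -(29/59)    [147 ≡ 29 mod 59]
  = -(59/29)    [QR: 29 ≡ 1 mod 4, sign kept]
  = -(1/29)    [59 ≡ 1 mod 29]
  = -1    [(1/29) = 1]

-1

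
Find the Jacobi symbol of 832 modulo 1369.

(832|1369)
  = (13|1369)    [1369 ≡ 1 mod 8 ⇒ (2|1369)^6 = +1]
  = (1369|13)    [QR: 13 ≡ 1 mod 4, sign kept]
  = (4|13)    [1369 ≡ 4 mod 13]
  = (1|13)    [13 ≡ 5 mod 8 ⇒ (2|13)^2 = +1]
  = 1    [(1|13) = 1]

1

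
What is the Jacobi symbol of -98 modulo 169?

1

(-98|169)
  = (71|169)    [-98 ≡ 71 mod 169]
  = (169|71)    [QR: 169 ≡ 1 mod 4, sign kept]
  = (27|71)    [169 ≡ 27 mod 71]
  = -(71|27)    [QR: both ≡ 3 mod 4, sign flips]
  = -(17|27)    [71 ≡ 17 mod 27]
  = -(27|17)    [QR: 17 ≡ 1 mod 4, sign kept]
  = -(10|17)    [27 ≡ 10 mod 17]
  = -(5|17)    [17 ≡ 1 mod 8 ⇒ (2|17) = +1]
  = -(17|5)    [QR: 5 ≡ 1 mod 4, sign kept]
  = -(2|5)    [17 ≡ 2 mod 5]
  = (1|5)    [5 ≡ 5 mod 8 ⇒ (2|5) = -1]
  = 1    [(1|5) = 1]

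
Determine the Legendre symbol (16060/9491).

(16060/9491)
  = (6569/9491)    [16060 ≡ 6569 mod 9491]
  = (9491/6569)    [QR: 6569 ≡ 1 mod 4, sign kept]
  = (2922/6569)    [9491 ≡ 2922 mod 6569]
  = (1461/6569)    [6569 ≡ 1 mod 8 ⇒ (2/6569) = +1]
  = (6569/1461)    [QR: 1461 ≡ 1 mod 4, sign kept]
  = (725/1461)    [6569 ≡ 725 mod 1461]
  = (1461/725)    [QR: 725 ≡ 1 mod 4, sign kept]
  = (11/725)    [1461 ≡ 11 mod 725]
  = (725/11)    [QR: 725 ≡ 1 mod 4, sign kept]
  = (10/11)    [725 ≡ 10 mod 11]
  = -(5/11)    [11 ≡ 3 mod 8 ⇒ (2/11) = -1]
  = -(11/5)    [QR: 5 ≡ 1 mod 4, sign kept]
  = -(1/5)    [11 ≡ 1 mod 5]
  = -1    [(1/5) = 1]

-1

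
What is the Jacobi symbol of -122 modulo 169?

1

Pull out -1: (-122 / 169) = (-1 / 169)·(122 / 169). Since 169 ≡ 1 (mod 4), (-1 / 169) = +1. Now have (122 / 169).
Factor out 2: 122 = 2·61. Since 169 ≡ 1 (mod 8), (2 / 169) = +1. Now have (61 / 169).
61 ≡ 1 (mod 4), so quadratic reciprocity gives (61 / 169) = (169 / 61). Reduce: 169 ≡ 47 (mod 61). Now have (47 / 61).
61 ≡ 1 (mod 4), so quadratic reciprocity gives (47 / 61) = (61 / 47). Reduce: 61 ≡ 14 (mod 47). Now have (14 / 47).
Factor out 2: 14 = 2·7. Since 47 ≡ 7 (mod 8), (2 / 47) = +1. Now have (7 / 47).
Both 7 ≡ 3 and 47 ≡ 3 (mod 4), so reciprocity gives (7 / 47) = -(47 / 7). Reduce: 47 ≡ 5 (mod 7). Now have -(5 / 7).
5 ≡ 1 (mod 4), so quadratic reciprocity gives (5 / 7) = (7 / 5). Reduce: 7 ≡ 2 (mod 5). Now have -(2 / 5).
Factor out 2: 2 = 2. Since 5 ≡ 5 (mod 8), (2 / 5) = -1. Now have (1 / 5).
(1 / 5) = 1. Collecting the sign factors: 1.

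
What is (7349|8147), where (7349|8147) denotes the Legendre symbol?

1

7349 ≡ 1 (mod 4), so quadratic reciprocity gives (7349|8147) = (8147|7349). Reduce: 8147 ≡ 798 (mod 7349). Now have (798|7349).
Factor out 2: 798 = 2·399. Since 7349 ≡ 5 (mod 8), (2|7349) = -1. Now have -(399|7349).
7349 ≡ 1 (mod 4), so quadratic reciprocity gives (399|7349) = (7349|399). Reduce: 7349 ≡ 167 (mod 399). Now have -(167|399).
Both 167 ≡ 3 and 399 ≡ 3 (mod 4), so reciprocity gives (167|399) = -(399|167). Reduce: 399 ≡ 65 (mod 167). Now have (65|167).
65 ≡ 1 (mod 4), so quadratic reciprocity gives (65|167) = (167|65). Reduce: 167 ≡ 37 (mod 65). Now have (37|65).
37 ≡ 1 (mod 4), so quadratic reciprocity gives (37|65) = (65|37). Reduce: 65 ≡ 28 (mod 37). Now have (28|37).
Factor out 2: 28 = 2^2·7. Since 37 ≡ 5 (mod 8), (2|37) = -1, and (2|37)^2 = +1. Now have (7|37).
37 ≡ 1 (mod 4), so quadratic reciprocity gives (7|37) = (37|7). Reduce: 37 ≡ 2 (mod 7). Now have (2|7).
Factor out 2: 2 = 2. Since 7 ≡ 7 (mod 8), (2|7) = +1. Now have (1|7).
(1|7) = 1. Collecting the sign factors: 1.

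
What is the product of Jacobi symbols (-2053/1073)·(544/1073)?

-1

By multiplicativity, (-2053·544/1073) = (-2053/1073)·(544/1073).
First factor (-2053/1073):
Pull out -1: (-2053/1073) = (-1/1073)·(2053/1073). Since 1073 ≡ 1 (mod 4), (-1/1073) = +1. Now have (2053/1073).
Reduce the numerator: 2053 ≡ 980 (mod 1073), so (2053/1073) = (980/1073).
Factor out 2: 980 = 2^2·245. Since 1073 ≡ 1 (mod 8), (2/1073) = +1, and (2/1073)^2 = +1. Now have (245/1073).
245 ≡ 1 (mod 4), so quadratic reciprocity gives (245/1073) = (1073/245). Reduce: 1073 ≡ 93 (mod 245). Now have (93/245).
93 ≡ 1 (mod 4), so quadratic reciprocity gives (93/245) = (245/93). Reduce: 245 ≡ 59 (mod 93). Now have (59/93).
93 ≡ 1 (mod 4), so quadratic reciprocity gives (59/93) = (93/59). Reduce: 93 ≡ 34 (mod 59). Now have (34/59).
Factor out 2: 34 = 2·17. Since 59 ≡ 3 (mod 8), (2/59) = -1. Now have -(17/59).
17 ≡ 1 (mod 4), so quadratic reciprocity gives (17/59) = (59/17). Reduce: 59 ≡ 8 (mod 17). Now have -(8/17).
Factor out 2: 8 = 2^3. Since 17 ≡ 1 (mod 8), (2/17) = +1, and (2/17)^3 = +1. Now have -(1/17).
(1/17) = 1. Collecting the sign factors: -1.
Second factor (544/1073):
Factor out 2: 544 = 2^5·17. Since 1073 ≡ 1 (mod 8), (2/1073) = +1, and (2/1073)^5 = +1. Now have (17/1073).
17 ≡ 1 (mod 4), so quadratic reciprocity gives (17/1073) = (1073/17). Reduce: 1073 ≡ 2 (mod 17). Now have (2/17).
Factor out 2: 2 = 2. Since 17 ≡ 1 (mod 8), (2/17) = +1. Now have (1/17).
(1/17) = 1. Collecting the sign factors: 1.
Product: (-1)·(1) = -1.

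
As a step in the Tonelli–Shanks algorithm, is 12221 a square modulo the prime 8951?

(12221/8951)
  = (3270/8951)    [12221 ≡ 3270 mod 8951]
  = (1635/8951)    [8951 ≡ 7 mod 8 ⇒ (2/8951) = +1]
  = -(8951/1635)    [QR: both ≡ 3 mod 4, sign flips]
  = -(776/1635)    [8951 ≡ 776 mod 1635]
  = (97/1635)    [1635 ≡ 3 mod 8 ⇒ (2/1635)^3 = -1]
  = (1635/97)    [QR: 97 ≡ 1 mod 4, sign kept]
  = (83/97)    [1635 ≡ 83 mod 97]
  = (97/83)    [QR: 97 ≡ 1 mod 4, sign kept]
  = (14/83)    [97 ≡ 14 mod 83]
  = -(7/83)    [83 ≡ 3 mod 8 ⇒ (2/83) = -1]
  = (83/7)    [QR: both ≡ 3 mod 4, sign flips]
  = (6/7)    [83 ≡ 6 mod 7]
  = (3/7)    [7 ≡ 7 mod 8 ⇒ (2/7) = +1]
  = -(7/3)    [QR: both ≡ 3 mod 4, sign flips]
  = -(1/3)    [7 ≡ 1 mod 3]
  = -1    [(1/3) = 1]
The Legendre symbol is -1, so x^2 ≡ 12221 (mod 8951) has no solution.

no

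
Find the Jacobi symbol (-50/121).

(-50/121)
  = (71/121)    [-50 ≡ 71 mod 121]
  = (121/71)    [QR: 121 ≡ 1 mod 4, sign kept]
  = (50/71)    [121 ≡ 50 mod 71]
  = (25/71)    [71 ≡ 7 mod 8 ⇒ (2/71) = +1]
  = (71/25)    [QR: 25 ≡ 1 mod 4, sign kept]
  = (21/25)    [71 ≡ 21 mod 25]
  = (25/21)    [QR: 21 ≡ 1 mod 4, sign kept]
  = (4/21)    [25 ≡ 4 mod 21]
  = (1/21)    [21 ≡ 5 mod 8 ⇒ (2/21)^2 = +1]
  = 1    [(1/21) = 1]

1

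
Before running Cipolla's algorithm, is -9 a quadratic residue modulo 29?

(-9/29)
  = (20/29)    [-9 ≡ 20 mod 29]
  = (5/29)    [29 ≡ 5 mod 8 ⇒ (2/29)^2 = +1]
  = (29/5)    [QR: 5 ≡ 1 mod 4, sign kept]
  = (4/5)    [29 ≡ 4 mod 5]
  = (1/5)    [5 ≡ 5 mod 8 ⇒ (2/5)^2 = +1]
  = 1    [(1/5) = 1]
The Legendre symbol is 1, so x^2 ≡ -9 (mod 29) has solution.

yes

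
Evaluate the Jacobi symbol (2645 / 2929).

(2645 / 2929)
  = (2929 / 2645)    [QR: 2645 ≡ 1 mod 4, sign kept]
  = (284 / 2645)    [2929 ≡ 284 mod 2645]
  = (71 / 2645)    [2645 ≡ 5 mod 8 ⇒ (2 / 2645)^2 = +1]
  = (2645 / 71)    [QR: 2645 ≡ 1 mod 4, sign kept]
  = (18 / 71)    [2645 ≡ 18 mod 71]
  = (9 / 71)    [71 ≡ 7 mod 8 ⇒ (2 / 71) = +1]
  = (71 / 9)    [QR: 9 ≡ 1 mod 4, sign kept]
  = (8 / 9)    [71 ≡ 8 mod 9]
  = (1 / 9)    [9 ≡ 1 mod 8 ⇒ (2 / 9)^3 = +1]
  = 1    [(1 / 9) = 1]

1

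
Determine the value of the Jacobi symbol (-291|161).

-1

Reduce the numerator: -291 ≡ 31 (mod 161), so (-291|161) = (31|161).
161 ≡ 1 (mod 4), so quadratic reciprocity gives (31|161) = (161|31). Reduce: 161 ≡ 6 (mod 31). Now have (6|31).
Factor out 2: 6 = 2·3. Since 31 ≡ 7 (mod 8), (2|31) = +1. Now have (3|31).
Both 3 ≡ 3 and 31 ≡ 3 (mod 4), so reciprocity gives (3|31) = -(31|3). Reduce: 31 ≡ 1 (mod 3). Now have -(1|3).
(1|3) = 1. Collecting the sign factors: -1.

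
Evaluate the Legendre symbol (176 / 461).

(176 / 461)
  = (11 / 461)    [461 ≡ 5 mod 8 ⇒ (2 / 461)^4 = +1]
  = (461 / 11)    [QR: 461 ≡ 1 mod 4, sign kept]
  = (10 / 11)    [461 ≡ 10 mod 11]
  = -(5 / 11)    [11 ≡ 3 mod 8 ⇒ (2 / 11) = -1]
  = -(11 / 5)    [QR: 5 ≡ 1 mod 4, sign kept]
  = -(1 / 5)    [11 ≡ 1 mod 5]
  = -1    [(1 / 5) = 1]

-1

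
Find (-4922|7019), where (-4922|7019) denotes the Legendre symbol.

1

Reduce the numerator: -4922 ≡ 2097 (mod 7019), so (-4922|7019) = (2097|7019).
2097 ≡ 1 (mod 4), so quadratic reciprocity gives (2097|7019) = (7019|2097). Reduce: 7019 ≡ 728 (mod 2097). Now have (728|2097).
Factor out 2: 728 = 2^3·91. Since 2097 ≡ 1 (mod 8), (2|2097) = +1, and (2|2097)^3 = +1. Now have (91|2097).
2097 ≡ 1 (mod 4), so quadratic reciprocity gives (91|2097) = (2097|91). Reduce: 2097 ≡ 4 (mod 91). Now have (4|91).
Factor out 2: 4 = 2^2. Since 91 ≡ 3 (mod 8), (2|91) = -1, and (2|91)^2 = +1. Now have (1|91).
(1|91) = 1. Collecting the sign factors: 1.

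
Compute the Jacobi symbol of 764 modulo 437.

Reduce the numerator: 764 ≡ 327 (mod 437), so (764/437) = (327/437).
437 ≡ 1 (mod 4), so quadratic reciprocity gives (327/437) = (437/327). Reduce: 437 ≡ 110 (mod 327). Now have (110/327).
Factor out 2: 110 = 2·55. Since 327 ≡ 7 (mod 8), (2/327) = +1. Now have (55/327).
Both 55 ≡ 3 and 327 ≡ 3 (mod 4), so reciprocity gives (55/327) = -(327/55). Reduce: 327 ≡ 52 (mod 55). Now have -(52/55).
Factor out 2: 52 = 2^2·13. Since 55 ≡ 7 (mod 8), (2/55) = +1, and (2/55)^2 = +1. Now have -(13/55).
13 ≡ 1 (mod 4), so quadratic reciprocity gives (13/55) = (55/13). Reduce: 55 ≡ 3 (mod 13). Now have -(3/13).
13 ≡ 1 (mod 4), so quadratic reciprocity gives (3/13) = (13/3). Reduce: 13 ≡ 1 (mod 3). Now have -(1/3).
(1/3) = 1. Collecting the sign factors: -1.

-1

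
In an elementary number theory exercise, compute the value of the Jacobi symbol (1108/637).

1

Reduce the numerator: 1108 ≡ 471 (mod 637), so (1108/637) = (471/637).
637 ≡ 1 (mod 4), so quadratic reciprocity gives (471/637) = (637/471). Reduce: 637 ≡ 166 (mod 471). Now have (166/471).
Factor out 2: 166 = 2·83. Since 471 ≡ 7 (mod 8), (2/471) = +1. Now have (83/471).
Both 83 ≡ 3 and 471 ≡ 3 (mod 4), so reciprocity gives (83/471) = -(471/83). Reduce: 471 ≡ 56 (mod 83). Now have -(56/83).
Factor out 2: 56 = 2^3·7. Since 83 ≡ 3 (mod 8), (2/83) = -1, and (2/83)^3 = -1. Now have (7/83).
Both 7 ≡ 3 and 83 ≡ 3 (mod 4), so reciprocity gives (7/83) = -(83/7). Reduce: 83 ≡ 6 (mod 7). Now have -(6/7).
Factor out 2: 6 = 2·3. Since 7 ≡ 7 (mod 8), (2/7) = +1. Now have -(3/7).
Both 3 ≡ 3 and 7 ≡ 3 (mod 4), so reciprocity gives (3/7) = -(7/3). Reduce: 7 ≡ 1 (mod 3). Now have (1/3).
(1/3) = 1. Collecting the sign factors: 1.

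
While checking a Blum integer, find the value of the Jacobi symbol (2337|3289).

-1

2337 ≡ 1 (mod 4), so quadratic reciprocity gives (2337|3289) = (3289|2337). Reduce: 3289 ≡ 952 (mod 2337). Now have (952|2337).
Factor out 2: 952 = 2^3·119. Since 2337 ≡ 1 (mod 8), (2|2337) = +1, and (2|2337)^3 = +1. Now have (119|2337).
2337 ≡ 1 (mod 4), so quadratic reciprocity gives (119|2337) = (2337|119). Reduce: 2337 ≡ 76 (mod 119). Now have (76|119).
Factor out 2: 76 = 2^2·19. Since 119 ≡ 7 (mod 8), (2|119) = +1, and (2|119)^2 = +1. Now have (19|119).
Both 19 ≡ 3 and 119 ≡ 3 (mod 4), so reciprocity gives (19|119) = -(119|19). Reduce: 119 ≡ 5 (mod 19). Now have -(5|19).
5 ≡ 1 (mod 4), so quadratic reciprocity gives (5|19) = (19|5). Reduce: 19 ≡ 4 (mod 5). Now have -(4|5).
Factor out 2: 4 = 2^2. Since 5 ≡ 5 (mod 8), (2|5) = -1, and (2|5)^2 = +1. Now have -(1|5).
(1|5) = 1. Collecting the sign factors: -1.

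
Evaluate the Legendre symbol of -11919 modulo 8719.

-1

(-11919|8719)
  = (5519|8719)    [-11919 ≡ 5519 mod 8719]
  = -(8719|5519)    [QR: both ≡ 3 mod 4, sign flips]
  = -(3200|5519)    [8719 ≡ 3200 mod 5519]
  = -(25|5519)    [5519 ≡ 7 mod 8 ⇒ (2|5519)^7 = +1]
  = -(5519|25)    [QR: 25 ≡ 1 mod 4, sign kept]
  = -(19|25)    [5519 ≡ 19 mod 25]
  = -(25|19)    [QR: 25 ≡ 1 mod 4, sign kept]
  = -(6|19)    [25 ≡ 6 mod 19]
  = (3|19)    [19 ≡ 3 mod 8 ⇒ (2|19) = -1]
  = -(19|3)    [QR: both ≡ 3 mod 4, sign flips]
  = -(1|3)    [19 ≡ 1 mod 3]
  = -1    [(1|3) = 1]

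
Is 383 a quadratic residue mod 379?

Reduce the numerator: 383 ≡ 4 (mod 379), so (383/379) = (4/379).
Factor out 2: 4 = 2^2. Since 379 ≡ 3 (mod 8), (2/379) = -1, and (2/379)^2 = +1. Now have (1/379).
(1/379) = 1. Collecting the sign factors: 1.
(383/379) = 1, and 379 is prime, so 383 is a quadratic residue mod 379.

yes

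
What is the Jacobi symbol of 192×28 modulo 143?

1

By multiplicativity, (192·28 / 143) = (192 / 143)·(28 / 143).
First factor (192 / 143):
(192 / 143)
  = (49 / 143)    [192 ≡ 49 mod 143]
  = (143 / 49)    [QR: 49 ≡ 1 mod 4, sign kept]
  = (45 / 49)    [143 ≡ 45 mod 49]
  = (49 / 45)    [QR: 45 ≡ 1 mod 4, sign kept]
  = (4 / 45)    [49 ≡ 4 mod 45]
  = (1 / 45)    [45 ≡ 5 mod 8 ⇒ (2 / 45)^2 = +1]
  = 1    [(1 / 45) = 1]
Second factor (28 / 143):
(28 / 143)
  = (7 / 143)    [143 ≡ 7 mod 8 ⇒ (2 / 143)^2 = +1]
  = -(143 / 7)    [QR: both ≡ 3 mod 4, sign flips]
  = -(3 / 7)    [143 ≡ 3 mod 7]
  = (7 / 3)    [QR: both ≡ 3 mod 4, sign flips]
  = (1 / 3)    [7 ≡ 1 mod 3]
  = 1    [(1 / 3) = 1]
Product: (1)·(1) = 1.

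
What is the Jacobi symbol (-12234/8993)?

(-12234/8993)
  = (5752/8993)    [-12234 ≡ 5752 mod 8993]
  = (719/8993)    [8993 ≡ 1 mod 8 ⇒ (2/8993)^3 = +1]
  = (8993/719)    [QR: 8993 ≡ 1 mod 4, sign kept]
  = (365/719)    [8993 ≡ 365 mod 719]
  = (719/365)    [QR: 365 ≡ 1 mod 4, sign kept]
  = (354/365)    [719 ≡ 354 mod 365]
  = -(177/365)    [365 ≡ 5 mod 8 ⇒ (2/365) = -1]
  = -(365/177)    [QR: 177 ≡ 1 mod 4, sign kept]
  = -(11/177)    [365 ≡ 11 mod 177]
  = -(177/11)    [QR: 177 ≡ 1 mod 4, sign kept]
  = -(1/11)    [177 ≡ 1 mod 11]
  = -1    [(1/11) = 1]

-1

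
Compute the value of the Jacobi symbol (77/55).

0

Reduce the numerator: 77 ≡ 22 (mod 55), so (77/55) = (22/55).
Factor out 2: 22 = 2·11. Since 55 ≡ 7 (mod 8), (2/55) = +1. Now have (11/55).
Both 11 ≡ 3 and 55 ≡ 3 (mod 4), so reciprocity gives (11/55) = -(55/11). Reduce: 55 ≡ 0 (mod 11). Now have -(0/11).
The numerator is now 0 with denominator 11 > 1: the symbol is 0.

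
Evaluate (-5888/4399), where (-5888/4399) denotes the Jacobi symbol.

Reduce the numerator: -5888 ≡ 2910 (mod 4399), so (-5888/4399) = (2910/4399).
Factor out 2: 2910 = 2·1455. Since 4399 ≡ 7 (mod 8), (2/4399) = +1. Now have (1455/4399).
Both 1455 ≡ 3 and 4399 ≡ 3 (mod 4), so reciprocity gives (1455/4399) = -(4399/1455). Reduce: 4399 ≡ 34 (mod 1455). Now have -(34/1455).
Factor out 2: 34 = 2·17. Since 1455 ≡ 7 (mod 8), (2/1455) = +1. Now have -(17/1455).
17 ≡ 1 (mod 4), so quadratic reciprocity gives (17/1455) = (1455/17). Reduce: 1455 ≡ 10 (mod 17). Now have -(10/17).
Factor out 2: 10 = 2·5. Since 17 ≡ 1 (mod 8), (2/17) = +1. Now have -(5/17).
5 ≡ 1 (mod 4), so quadratic reciprocity gives (5/17) = (17/5). Reduce: 17 ≡ 2 (mod 5). Now have -(2/5).
Factor out 2: 2 = 2. Since 5 ≡ 5 (mod 8), (2/5) = -1. Now have (1/5).
(1/5) = 1. Collecting the sign factors: 1.

1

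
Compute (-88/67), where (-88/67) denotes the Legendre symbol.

-1

Reduce the numerator: -88 ≡ 46 (mod 67), so (-88/67) = (46/67).
Factor out 2: 46 = 2·23. Since 67 ≡ 3 (mod 8), (2/67) = -1. Now have -(23/67).
Both 23 ≡ 3 and 67 ≡ 3 (mod 4), so reciprocity gives (23/67) = -(67/23). Reduce: 67 ≡ 21 (mod 23). Now have (21/23).
21 ≡ 1 (mod 4), so quadratic reciprocity gives (21/23) = (23/21). Reduce: 23 ≡ 2 (mod 21). Now have (2/21).
Factor out 2: 2 = 2. Since 21 ≡ 5 (mod 8), (2/21) = -1. Now have -(1/21).
(1/21) = 1. Collecting the sign factors: -1.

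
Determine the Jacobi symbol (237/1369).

1

237 ≡ 1 (mod 4), so quadratic reciprocity gives (237/1369) = (1369/237). Reduce: 1369 ≡ 184 (mod 237). Now have (184/237).
Factor out 2: 184 = 2^3·23. Since 237 ≡ 5 (mod 8), (2/237) = -1, and (2/237)^3 = -1. Now have -(23/237).
237 ≡ 1 (mod 4), so quadratic reciprocity gives (23/237) = (237/23). Reduce: 237 ≡ 7 (mod 23). Now have -(7/23).
Both 7 ≡ 3 and 23 ≡ 3 (mod 4), so reciprocity gives (7/23) = -(23/7). Reduce: 23 ≡ 2 (mod 7). Now have (2/7).
Factor out 2: 2 = 2. Since 7 ≡ 7 (mod 8), (2/7) = +1. Now have (1/7).
(1/7) = 1. Collecting the sign factors: 1.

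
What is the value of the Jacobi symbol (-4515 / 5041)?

1

Reduce the numerator: -4515 ≡ 526 (mod 5041), so (-4515 / 5041) = (526 / 5041).
Factor out 2: 526 = 2·263. Since 5041 ≡ 1 (mod 8), (2 / 5041) = +1. Now have (263 / 5041).
5041 ≡ 1 (mod 4), so quadratic reciprocity gives (263 / 5041) = (5041 / 263). Reduce: 5041 ≡ 44 (mod 263). Now have (44 / 263).
Factor out 2: 44 = 2^2·11. Since 263 ≡ 7 (mod 8), (2 / 263) = +1, and (2 / 263)^2 = +1. Now have (11 / 263).
Both 11 ≡ 3 and 263 ≡ 3 (mod 4), so reciprocity gives (11 / 263) = -(263 / 11). Reduce: 263 ≡ 10 (mod 11). Now have -(10 / 11).
Factor out 2: 10 = 2·5. Since 11 ≡ 3 (mod 8), (2 / 11) = -1. Now have (5 / 11).
5 ≡ 1 (mod 4), so quadratic reciprocity gives (5 / 11) = (11 / 5). Reduce: 11 ≡ 1 (mod 5). Now have (1 / 5).
(1 / 5) = 1. Collecting the sign factors: 1.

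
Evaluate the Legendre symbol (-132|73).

Reduce the numerator: -132 ≡ 14 (mod 73), so (-132|73) = (14|73).
Factor out 2: 14 = 2·7. Since 73 ≡ 1 (mod 8), (2|73) = +1. Now have (7|73).
73 ≡ 1 (mod 4), so quadratic reciprocity gives (7|73) = (73|7). Reduce: 73 ≡ 3 (mod 7). Now have (3|7).
Both 3 ≡ 3 and 7 ≡ 3 (mod 4), so reciprocity gives (3|7) = -(7|3). Reduce: 7 ≡ 1 (mod 3). Now have -(1|3).
(1|3) = 1. Collecting the sign factors: -1.

-1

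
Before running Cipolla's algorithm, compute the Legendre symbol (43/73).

73 ≡ 1 (mod 4), so quadratic reciprocity gives (43/73) = (73/43). Reduce: 73 ≡ 30 (mod 43). Now have (30/43).
Factor out 2: 30 = 2·15. Since 43 ≡ 3 (mod 8), (2/43) = -1. Now have -(15/43).
Both 15 ≡ 3 and 43 ≡ 3 (mod 4), so reciprocity gives (15/43) = -(43/15). Reduce: 43 ≡ 13 (mod 15). Now have (13/15).
13 ≡ 1 (mod 4), so quadratic reciprocity gives (13/15) = (15/13). Reduce: 15 ≡ 2 (mod 13). Now have (2/13).
Factor out 2: 2 = 2. Since 13 ≡ 5 (mod 8), (2/13) = -1. Now have -(1/13).
(1/13) = 1. Collecting the sign factors: -1.

-1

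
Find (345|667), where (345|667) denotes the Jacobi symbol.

0

(345|667)
  = (667|345)    [QR: 345 ≡ 1 mod 4, sign kept]
  = (322|345)    [667 ≡ 322 mod 345]
  = (161|345)    [345 ≡ 1 mod 8 ⇒ (2|345) = +1]
  = (345|161)    [QR: 161 ≡ 1 mod 4, sign kept]
  = (23|161)    [345 ≡ 23 mod 161]
  = (161|23)    [QR: 161 ≡ 1 mod 4, sign kept]
  = (0|23)    [161 ≡ 0 mod 23]
  = 0    [numerator 0, gcd > 1]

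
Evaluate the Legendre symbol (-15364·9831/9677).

-1

By multiplicativity, (-15364·9831/9677) = (-15364/9677)·(9831/9677).
First factor (-15364/9677):
Reduce the numerator: -15364 ≡ 3990 (mod 9677), so (-15364/9677) = (3990/9677).
Factor out 2: 3990 = 2·1995. Since 9677 ≡ 5 (mod 8), (2/9677) = -1. Now have -(1995/9677).
9677 ≡ 1 (mod 4), so quadratic reciprocity gives (1995/9677) = (9677/1995). Reduce: 9677 ≡ 1697 (mod 1995). Now have -(1697/1995).
1697 ≡ 1 (mod 4), so quadratic reciprocity gives (1697/1995) = (1995/1697). Reduce: 1995 ≡ 298 (mod 1697). Now have -(298/1697).
Factor out 2: 298 = 2·149. Since 1697 ≡ 1 (mod 8), (2/1697) = +1. Now have -(149/1697).
149 ≡ 1 (mod 4), so quadratic reciprocity gives (149/1697) = (1697/149). Reduce: 1697 ≡ 58 (mod 149). Now have -(58/149).
Factor out 2: 58 = 2·29. Since 149 ≡ 5 (mod 8), (2/149) = -1. Now have (29/149).
29 ≡ 1 (mod 4), so quadratic reciprocity gives (29/149) = (149/29). Reduce: 149 ≡ 4 (mod 29). Now have (4/29).
Factor out 2: 4 = 2^2. Since 29 ≡ 5 (mod 8), (2/29) = -1, and (2/29)^2 = +1. Now have (1/29).
(1/29) = 1. Collecting the sign factors: 1.
Second factor (9831/9677):
Reduce the numerator: 9831 ≡ 154 (mod 9677), so (9831/9677) = (154/9677).
Factor out 2: 154 = 2·77. Since 9677 ≡ 5 (mod 8), (2/9677) = -1. Now have -(77/9677).
77 ≡ 1 (mod 4), so quadratic reciprocity gives (77/9677) = (9677/77). Reduce: 9677 ≡ 52 (mod 77). Now have -(52/77).
Factor out 2: 52 = 2^2·13. Since 77 ≡ 5 (mod 8), (2/77) = -1, and (2/77)^2 = +1. Now have -(13/77).
13 ≡ 1 (mod 4), so quadratic reciprocity gives (13/77) = (77/13). Reduce: 77 ≡ 12 (mod 13). Now have -(12/13).
Factor out 2: 12 = 2^2·3. Since 13 ≡ 5 (mod 8), (2/13) = -1, and (2/13)^2 = +1. Now have -(3/13).
13 ≡ 1 (mod 4), so quadratic reciprocity gives (3/13) = (13/3). Reduce: 13 ≡ 1 (mod 3). Now have -(1/3).
(1/3) = 1. Collecting the sign factors: -1.
Product: (1)·(-1) = -1.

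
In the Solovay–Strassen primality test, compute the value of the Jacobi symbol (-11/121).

0

(-11/121)
  = (110/121)    [-11 ≡ 110 mod 121]
  = (55/121)    [121 ≡ 1 mod 8 ⇒ (2/121) = +1]
  = (121/55)    [QR: 121 ≡ 1 mod 4, sign kept]
  = (11/55)    [121 ≡ 11 mod 55]
  = -(55/11)    [QR: both ≡ 3 mod 4, sign flips]
  = -(0/11)    [55 ≡ 0 mod 11]
  = 0    [numerator 0, gcd > 1]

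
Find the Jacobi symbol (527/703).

Both 527 ≡ 3 and 703 ≡ 3 (mod 4), so reciprocity gives (527/703) = -(703/527). Reduce: 703 ≡ 176 (mod 527). Now have -(176/527).
Factor out 2: 176 = 2^4·11. Since 527 ≡ 7 (mod 8), (2/527) = +1, and (2/527)^4 = +1. Now have -(11/527).
Both 11 ≡ 3 and 527 ≡ 3 (mod 4), so reciprocity gives (11/527) = -(527/11). Reduce: 527 ≡ 10 (mod 11). Now have (10/11).
Factor out 2: 10 = 2·5. Since 11 ≡ 3 (mod 8), (2/11) = -1. Now have -(5/11).
5 ≡ 1 (mod 4), so quadratic reciprocity gives (5/11) = (11/5). Reduce: 11 ≡ 1 (mod 5). Now have -(1/5).
(1/5) = 1. Collecting the sign factors: -1.

-1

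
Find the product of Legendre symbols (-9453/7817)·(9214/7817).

By multiplicativity, (-9453·9214/7817) = (-9453/7817)·(9214/7817).
First factor (-9453/7817):
(-9453/7817)
  = (6181/7817)    [-9453 ≡ 6181 mod 7817]
  = (7817/6181)    [QR: 6181 ≡ 1 mod 4, sign kept]
  = (1636/6181)    [7817 ≡ 1636 mod 6181]
  = (409/6181)    [6181 ≡ 5 mod 8 ⇒ (2/6181)^2 = +1]
  = (6181/409)    [QR: 409 ≡ 1 mod 4, sign kept]
  = (46/409)    [6181 ≡ 46 mod 409]
  = (23/409)    [409 ≡ 1 mod 8 ⇒ (2/409) = +1]
  = (409/23)    [QR: 409 ≡ 1 mod 4, sign kept]
  = (18/23)    [409 ≡ 18 mod 23]
  = (9/23)    [23 ≡ 7 mod 8 ⇒ (2/23) = +1]
  = (23/9)    [QR: 9 ≡ 1 mod 4, sign kept]
  = (5/9)    [23 ≡ 5 mod 9]
  = (9/5)    [QR: 5 ≡ 1 mod 4, sign kept]
  = (4/5)    [9 ≡ 4 mod 5]
  = (1/5)    [5 ≡ 5 mod 8 ⇒ (2/5)^2 = +1]
  = 1    [(1/5) = 1]
Second factor (9214/7817):
(9214/7817)
  = (1397/7817)    [9214 ≡ 1397 mod 7817]
  = (7817/1397)    [QR: 1397 ≡ 1 mod 4, sign kept]
  = (832/1397)    [7817 ≡ 832 mod 1397]
  = (13/1397)    [1397 ≡ 5 mod 8 ⇒ (2/1397)^6 = +1]
  = (1397/13)    [QR: 13 ≡ 1 mod 4, sign kept]
  = (6/13)    [1397 ≡ 6 mod 13]
  = -(3/13)    [13 ≡ 5 mod 8 ⇒ (2/13) = -1]
  = -(13/3)    [QR: 13 ≡ 1 mod 4, sign kept]
  = -(1/3)    [13 ≡ 1 mod 3]
  = -1    [(1/3) = 1]
Product: (1)·(-1) = -1.

-1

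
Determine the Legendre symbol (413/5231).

-1

413 ≡ 1 (mod 4), so quadratic reciprocity gives (413/5231) = (5231/413). Reduce: 5231 ≡ 275 (mod 413). Now have (275/413).
413 ≡ 1 (mod 4), so quadratic reciprocity gives (275/413) = (413/275). Reduce: 413 ≡ 138 (mod 275). Now have (138/275).
Factor out 2: 138 = 2·69. Since 275 ≡ 3 (mod 8), (2/275) = -1. Now have -(69/275).
69 ≡ 1 (mod 4), so quadratic reciprocity gives (69/275) = (275/69). Reduce: 275 ≡ 68 (mod 69). Now have -(68/69).
Factor out 2: 68 = 2^2·17. Since 69 ≡ 5 (mod 8), (2/69) = -1, and (2/69)^2 = +1. Now have -(17/69).
17 ≡ 1 (mod 4), so quadratic reciprocity gives (17/69) = (69/17). Reduce: 69 ≡ 1 (mod 17). Now have -(1/17).
(1/17) = 1. Collecting the sign factors: -1.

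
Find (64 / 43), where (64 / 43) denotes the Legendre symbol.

1

Reduce the numerator: 64 ≡ 21 (mod 43), so (64 / 43) = (21 / 43).
21 ≡ 1 (mod 4), so quadratic reciprocity gives (21 / 43) = (43 / 21). Reduce: 43 ≡ 1 (mod 21). Now have (1 / 21).
(1 / 21) = 1. Collecting the sign factors: 1.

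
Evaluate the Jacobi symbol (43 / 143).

-1

(43 / 143)
  = -(143 / 43)    [QR: both ≡ 3 mod 4, sign flips]
  = -(14 / 43)    [143 ≡ 14 mod 43]
  = (7 / 43)    [43 ≡ 3 mod 8 ⇒ (2 / 43) = -1]
  = -(43 / 7)    [QR: both ≡ 3 mod 4, sign flips]
  = -(1 / 7)    [43 ≡ 1 mod 7]
  = -1    [(1 / 7) = 1]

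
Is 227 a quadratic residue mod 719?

Both 227 ≡ 3 and 719 ≡ 3 (mod 4), so reciprocity gives (227/719) = -(719/227). Reduce: 719 ≡ 38 (mod 227). Now have -(38/227).
Factor out 2: 38 = 2·19. Since 227 ≡ 3 (mod 8), (2/227) = -1. Now have (19/227).
Both 19 ≡ 3 and 227 ≡ 3 (mod 4), so reciprocity gives (19/227) = -(227/19). Reduce: 227 ≡ 18 (mod 19). Now have -(18/19).
Factor out 2: 18 = 2·9. Since 19 ≡ 3 (mod 8), (2/19) = -1. Now have (9/19).
9 ≡ 1 (mod 4), so quadratic reciprocity gives (9/19) = (19/9). Reduce: 19 ≡ 1 (mod 9). Now have (1/9).
(1/9) = 1. Collecting the sign factors: 1.
(227/719) = 1, and 719 is prime, so 227 is a quadratic residue mod 719.

yes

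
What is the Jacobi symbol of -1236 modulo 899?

Pull out -1: (-1236/899) = (-1/899)·(1236/899). Since 899 ≡ 3 (mod 4), (-1/899) = -1. Now have -(1236/899).
Reduce the numerator: 1236 ≡ 337 (mod 899), so (1236/899) = (337/899).
337 ≡ 1 (mod 4), so quadratic reciprocity gives (337/899) = (899/337). Reduce: 899 ≡ 225 (mod 337). Now have -(225/337).
225 ≡ 1 (mod 4), so quadratic reciprocity gives (225/337) = (337/225). Reduce: 337 ≡ 112 (mod 225). Now have -(112/225).
Factor out 2: 112 = 2^4·7. Since 225 ≡ 1 (mod 8), (2/225) = +1, and (2/225)^4 = +1. Now have -(7/225).
225 ≡ 1 (mod 4), so quadratic reciprocity gives (7/225) = (225/7). Reduce: 225 ≡ 1 (mod 7). Now have -(1/7).
(1/7) = 1. Collecting the sign factors: -1.

-1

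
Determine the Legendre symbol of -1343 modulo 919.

1

(-1343/919)
  = (495/919)    [-1343 ≡ 495 mod 919]
  = -(919/495)    [QR: both ≡ 3 mod 4, sign flips]
  = -(424/495)    [919 ≡ 424 mod 495]
  = -(53/495)    [495 ≡ 7 mod 8 ⇒ (2/495)^3 = +1]
  = -(495/53)    [QR: 53 ≡ 1 mod 4, sign kept]
  = -(18/53)    [495 ≡ 18 mod 53]
  = (9/53)    [53 ≡ 5 mod 8 ⇒ (2/53) = -1]
  = (53/9)    [QR: 9 ≡ 1 mod 4, sign kept]
  = (8/9)    [53 ≡ 8 mod 9]
  = (1/9)    [9 ≡ 1 mod 8 ⇒ (2/9)^3 = +1]
  = 1    [(1/9) = 1]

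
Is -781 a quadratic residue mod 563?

Pull out -1: (-781/563) = (-1/563)·(781/563). Since 563 ≡ 3 (mod 4), (-1/563) = -1. Now have -(781/563).
Reduce the numerator: 781 ≡ 218 (mod 563), so (781/563) = (218/563).
Factor out 2: 218 = 2·109. Since 563 ≡ 3 (mod 8), (2/563) = -1. Now have (109/563).
109 ≡ 1 (mod 4), so quadratic reciprocity gives (109/563) = (563/109). Reduce: 563 ≡ 18 (mod 109). Now have (18/109).
Factor out 2: 18 = 2·9. Since 109 ≡ 5 (mod 8), (2/109) = -1. Now have -(9/109).
9 ≡ 1 (mod 4), so quadratic reciprocity gives (9/109) = (109/9). Reduce: 109 ≡ 1 (mod 9). Now have -(1/9).
(1/9) = 1. Collecting the sign factors: -1.
The Legendre symbol is -1, so x^2 ≡ -781 (mod 563) has no solution.

no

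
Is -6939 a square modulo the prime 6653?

no

(-6939/6653)
  = (6367/6653)    [-6939 ≡ 6367 mod 6653]
  = (6653/6367)    [QR: 6653 ≡ 1 mod 4, sign kept]
  = (286/6367)    [6653 ≡ 286 mod 6367]
  = (143/6367)    [6367 ≡ 7 mod 8 ⇒ (2/6367) = +1]
  = -(6367/143)    [QR: both ≡ 3 mod 4, sign flips]
  = -(75/143)    [6367 ≡ 75 mod 143]
  = (143/75)    [QR: both ≡ 3 mod 4, sign flips]
  = (68/75)    [143 ≡ 68 mod 75]
  = (17/75)    [75 ≡ 3 mod 8 ⇒ (2/75)^2 = +1]
  = (75/17)    [QR: 17 ≡ 1 mod 4, sign kept]
  = (7/17)    [75 ≡ 7 mod 17]
  = (17/7)    [QR: 17 ≡ 1 mod 4, sign kept]
  = (3/7)    [17 ≡ 3 mod 7]
  = -(7/3)    [QR: both ≡ 3 mod 4, sign flips]
  = -(1/3)    [7 ≡ 1 mod 3]
  = -1    [(1/3) = 1]
(-6939/6653) = -1, and 6653 is prime, so -6939 is not a quadratic residue mod 6653.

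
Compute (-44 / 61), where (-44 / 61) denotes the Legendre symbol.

-1

Reduce the numerator: -44 ≡ 17 (mod 61), so (-44 / 61) = (17 / 61).
17 ≡ 1 (mod 4), so quadratic reciprocity gives (17 / 61) = (61 / 17). Reduce: 61 ≡ 10 (mod 17). Now have (10 / 17).
Factor out 2: 10 = 2·5. Since 17 ≡ 1 (mod 8), (2 / 17) = +1. Now have (5 / 17).
5 ≡ 1 (mod 4), so quadratic reciprocity gives (5 / 17) = (17 / 5). Reduce: 17 ≡ 2 (mod 5). Now have (2 / 5).
Factor out 2: 2 = 2. Since 5 ≡ 5 (mod 8), (2 / 5) = -1. Now have -(1 / 5).
(1 / 5) = 1. Collecting the sign factors: -1.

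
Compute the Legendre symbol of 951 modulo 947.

Reduce the numerator: 951 ≡ 4 (mod 947), so (951/947) = (4/947).
Factor out 2: 4 = 2^2. Since 947 ≡ 3 (mod 8), (2/947) = -1, and (2/947)^2 = +1. Now have (1/947).
(1/947) = 1. Collecting the sign factors: 1.

1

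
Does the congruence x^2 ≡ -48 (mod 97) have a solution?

yes

Reduce the numerator: -48 ≡ 49 (mod 97), so (-48|97) = (49|97).
49 ≡ 1 (mod 4), so quadratic reciprocity gives (49|97) = (97|49). Reduce: 97 ≡ 48 (mod 49). Now have (48|49).
Factor out 2: 48 = 2^4·3. Since 49 ≡ 1 (mod 8), (2|49) = +1, and (2|49)^4 = +1. Now have (3|49).
49 ≡ 1 (mod 4), so quadratic reciprocity gives (3|49) = (49|3). Reduce: 49 ≡ 1 (mod 3). Now have (1|3).
(1|3) = 1. Collecting the sign factors: 1.
(-48|97) = 1, and 97 is prime, so -48 is a quadratic residue mod 97.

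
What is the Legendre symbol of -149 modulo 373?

-1

Reduce the numerator: -149 ≡ 224 (mod 373), so (-149/373) = (224/373).
Factor out 2: 224 = 2^5·7. Since 373 ≡ 5 (mod 8), (2/373) = -1, and (2/373)^5 = -1. Now have -(7/373).
373 ≡ 1 (mod 4), so quadratic reciprocity gives (7/373) = (373/7). Reduce: 373 ≡ 2 (mod 7). Now have -(2/7).
Factor out 2: 2 = 2. Since 7 ≡ 7 (mod 8), (2/7) = +1. Now have -(1/7).
(1/7) = 1. Collecting the sign factors: -1.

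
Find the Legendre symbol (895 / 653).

-1

Reduce the numerator: 895 ≡ 242 (mod 653), so (895 / 653) = (242 / 653).
Factor out 2: 242 = 2·121. Since 653 ≡ 5 (mod 8), (2 / 653) = -1. Now have -(121 / 653).
121 ≡ 1 (mod 4), so quadratic reciprocity gives (121 / 653) = (653 / 121). Reduce: 653 ≡ 48 (mod 121). Now have -(48 / 121).
Factor out 2: 48 = 2^4·3. Since 121 ≡ 1 (mod 8), (2 / 121) = +1, and (2 / 121)^4 = +1. Now have -(3 / 121).
121 ≡ 1 (mod 4), so quadratic reciprocity gives (3 / 121) = (121 / 3). Reduce: 121 ≡ 1 (mod 3). Now have -(1 / 3).
(1 / 3) = 1. Collecting the sign factors: -1.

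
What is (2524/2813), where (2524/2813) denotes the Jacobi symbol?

(2524/2813)
  = (631/2813)    [2813 ≡ 5 mod 8 ⇒ (2/2813)^2 = +1]
  = (2813/631)    [QR: 2813 ≡ 1 mod 4, sign kept]
  = (289/631)    [2813 ≡ 289 mod 631]
  = (631/289)    [QR: 289 ≡ 1 mod 4, sign kept]
  = (53/289)    [631 ≡ 53 mod 289]
  = (289/53)    [QR: 53 ≡ 1 mod 4, sign kept]
  = (24/53)    [289 ≡ 24 mod 53]
  = -(3/53)    [53 ≡ 5 mod 8 ⇒ (2/53)^3 = -1]
  = -(53/3)    [QR: 53 ≡ 1 mod 4, sign kept]
  = -(2/3)    [53 ≡ 2 mod 3]
  = (1/3)    [3 ≡ 3 mod 8 ⇒ (2/3) = -1]
  = 1    [(1/3) = 1]

1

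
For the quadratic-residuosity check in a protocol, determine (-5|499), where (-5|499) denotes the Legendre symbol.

(-5|499)
  = (494|499)    [-5 ≡ 494 mod 499]
  = -(247|499)    [499 ≡ 3 mod 8 ⇒ (2|499) = -1]
  = (499|247)    [QR: both ≡ 3 mod 4, sign flips]
  = (5|247)    [499 ≡ 5 mod 247]
  = (247|5)    [QR: 5 ≡ 1 mod 4, sign kept]
  = (2|5)    [247 ≡ 2 mod 5]
  = -(1|5)    [5 ≡ 5 mod 8 ⇒ (2|5) = -1]
  = -1    [(1|5) = 1]

-1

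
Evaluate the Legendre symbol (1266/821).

1

(1266/821)
  = (445/821)    [1266 ≡ 445 mod 821]
  = (821/445)    [QR: 445 ≡ 1 mod 4, sign kept]
  = (376/445)    [821 ≡ 376 mod 445]
  = -(47/445)    [445 ≡ 5 mod 8 ⇒ (2/445)^3 = -1]
  = -(445/47)    [QR: 445 ≡ 1 mod 4, sign kept]
  = -(22/47)    [445 ≡ 22 mod 47]
  = -(11/47)    [47 ≡ 7 mod 8 ⇒ (2/47) = +1]
  = (47/11)    [QR: both ≡ 3 mod 4, sign flips]
  = (3/11)    [47 ≡ 3 mod 11]
  = -(11/3)    [QR: both ≡ 3 mod 4, sign flips]
  = -(2/3)    [11 ≡ 2 mod 3]
  = (1/3)    [3 ≡ 3 mod 8 ⇒ (2/3) = -1]
  = 1    [(1/3) = 1]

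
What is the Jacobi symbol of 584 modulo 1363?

-1

(584|1363)
  = -(73|1363)    [1363 ≡ 3 mod 8 ⇒ (2|1363)^3 = -1]
  = -(1363|73)    [QR: 73 ≡ 1 mod 4, sign kept]
  = -(49|73)    [1363 ≡ 49 mod 73]
  = -(73|49)    [QR: 49 ≡ 1 mod 4, sign kept]
  = -(24|49)    [73 ≡ 24 mod 49]
  = -(3|49)    [49 ≡ 1 mod 8 ⇒ (2|49)^3 = +1]
  = -(49|3)    [QR: 49 ≡ 1 mod 4, sign kept]
  = -(1|3)    [49 ≡ 1 mod 3]
  = -1    [(1|3) = 1]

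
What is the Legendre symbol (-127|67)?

-1

Reduce the numerator: -127 ≡ 7 (mod 67), so (-127|67) = (7|67).
Both 7 ≡ 3 and 67 ≡ 3 (mod 4), so reciprocity gives (7|67) = -(67|7). Reduce: 67 ≡ 4 (mod 7). Now have -(4|7).
Factor out 2: 4 = 2^2. Since 7 ≡ 7 (mod 8), (2|7) = +1, and (2|7)^2 = +1. Now have -(1|7).
(1|7) = 1. Collecting the sign factors: -1.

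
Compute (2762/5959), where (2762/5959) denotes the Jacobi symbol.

Factor out 2: 2762 = 2·1381. Since 5959 ≡ 7 (mod 8), (2/5959) = +1. Now have (1381/5959).
1381 ≡ 1 (mod 4), so quadratic reciprocity gives (1381/5959) = (5959/1381). Reduce: 5959 ≡ 435 (mod 1381). Now have (435/1381).
1381 ≡ 1 (mod 4), so quadratic reciprocity gives (435/1381) = (1381/435). Reduce: 1381 ≡ 76 (mod 435). Now have (76/435).
Factor out 2: 76 = 2^2·19. Since 435 ≡ 3 (mod 8), (2/435) = -1, and (2/435)^2 = +1. Now have (19/435).
Both 19 ≡ 3 and 435 ≡ 3 (mod 4), so reciprocity gives (19/435) = -(435/19). Reduce: 435 ≡ 17 (mod 19). Now have -(17/19).
17 ≡ 1 (mod 4), so quadratic reciprocity gives (17/19) = (19/17). Reduce: 19 ≡ 2 (mod 17). Now have -(2/17).
Factor out 2: 2 = 2. Since 17 ≡ 1 (mod 8), (2/17) = +1. Now have -(1/17).
(1/17) = 1. Collecting the sign factors: -1.

-1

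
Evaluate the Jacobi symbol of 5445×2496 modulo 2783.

By multiplicativity, (5445·2496 / 2783) = (5445 / 2783)·(2496 / 2783).
First factor (5445 / 2783):
Reduce the numerator: 5445 ≡ 2662 (mod 2783), so (5445 / 2783) = (2662 / 2783).
Factor out 2: 2662 = 2·1331. Since 2783 ≡ 7 (mod 8), (2 / 2783) = +1. Now have (1331 / 2783).
Both 1331 ≡ 3 and 2783 ≡ 3 (mod 4), so reciprocity gives (1331 / 2783) = -(2783 / 1331). Reduce: 2783 ≡ 121 (mod 1331). Now have -(121 / 1331).
121 ≡ 1 (mod 4), so quadratic reciprocity gives (121 / 1331) = (1331 / 121). Reduce: 1331 ≡ 0 (mod 121). Now have -(0 / 121).
The numerator is now 0 with denominator 121 > 1: the symbol is 0.
Second factor (2496 / 2783):
Factor out 2: 2496 = 2^6·39. Since 2783 ≡ 7 (mod 8), (2 / 2783) = +1, and (2 / 2783)^6 = +1. Now have (39 / 2783).
Both 39 ≡ 3 and 2783 ≡ 3 (mod 4), so reciprocity gives (39 / 2783) = -(2783 / 39). Reduce: 2783 ≡ 14 (mod 39). Now have -(14 / 39).
Factor out 2: 14 = 2·7. Since 39 ≡ 7 (mod 8), (2 / 39) = +1. Now have -(7 / 39).
Both 7 ≡ 3 and 39 ≡ 3 (mod 4), so reciprocity gives (7 / 39) = -(39 / 7). Reduce: 39 ≡ 4 (mod 7). Now have (4 / 7).
Factor out 2: 4 = 2^2. Since 7 ≡ 7 (mod 8), (2 / 7) = +1, and (2 / 7)^2 = +1. Now have (1 / 7).
(1 / 7) = 1. Collecting the sign factors: 1.
Product: (0)·(1) = 0.

0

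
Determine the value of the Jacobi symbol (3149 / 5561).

(3149 / 5561)
  = (5561 / 3149)    [QR: 3149 ≡ 1 mod 4, sign kept]
  = (2412 / 3149)    [5561 ≡ 2412 mod 3149]
  = (603 / 3149)    [3149 ≡ 5 mod 8 ⇒ (2 / 3149)^2 = +1]
  = (3149 / 603)    [QR: 3149 ≡ 1 mod 4, sign kept]
  = (134 / 603)    [3149 ≡ 134 mod 603]
  = -(67 / 603)    [603 ≡ 3 mod 8 ⇒ (2 / 603) = -1]
  = (603 / 67)    [QR: both ≡ 3 mod 4, sign flips]
  = (0 / 67)    [603 ≡ 0 mod 67]
  = 0    [numerator 0, gcd > 1]

0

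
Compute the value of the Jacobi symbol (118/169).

Factor out 2: 118 = 2·59. Since 169 ≡ 1 (mod 8), (2/169) = +1. Now have (59/169).
169 ≡ 1 (mod 4), so quadratic reciprocity gives (59/169) = (169/59). Reduce: 169 ≡ 51 (mod 59). Now have (51/59).
Both 51 ≡ 3 and 59 ≡ 3 (mod 4), so reciprocity gives (51/59) = -(59/51). Reduce: 59 ≡ 8 (mod 51). Now have -(8/51).
Factor out 2: 8 = 2^3. Since 51 ≡ 3 (mod 8), (2/51) = -1, and (2/51)^3 = -1. Now have (1/51).
(1/51) = 1. Collecting the sign factors: 1.

1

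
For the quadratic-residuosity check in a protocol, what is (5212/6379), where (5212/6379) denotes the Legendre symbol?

-1

Factor out 2: 5212 = 2^2·1303. Since 6379 ≡ 3 (mod 8), (2/6379) = -1, and (2/6379)^2 = +1. Now have (1303/6379).
Both 1303 ≡ 3 and 6379 ≡ 3 (mod 4), so reciprocity gives (1303/6379) = -(6379/1303). Reduce: 6379 ≡ 1167 (mod 1303). Now have -(1167/1303).
Both 1167 ≡ 3 and 1303 ≡ 3 (mod 4), so reciprocity gives (1167/1303) = -(1303/1167). Reduce: 1303 ≡ 136 (mod 1167). Now have (136/1167).
Factor out 2: 136 = 2^3·17. Since 1167 ≡ 7 (mod 8), (2/1167) = +1, and (2/1167)^3 = +1. Now have (17/1167).
17 ≡ 1 (mod 4), so quadratic reciprocity gives (17/1167) = (1167/17). Reduce: 1167 ≡ 11 (mod 17). Now have (11/17).
17 ≡ 1 (mod 4), so quadratic reciprocity gives (11/17) = (17/11). Reduce: 17 ≡ 6 (mod 11). Now have (6/11).
Factor out 2: 6 = 2·3. Since 11 ≡ 3 (mod 8), (2/11) = -1. Now have -(3/11).
Both 3 ≡ 3 and 11 ≡ 3 (mod 4), so reciprocity gives (3/11) = -(11/3). Reduce: 11 ≡ 2 (mod 3). Now have (2/3).
Factor out 2: 2 = 2. Since 3 ≡ 3 (mod 8), (2/3) = -1. Now have -(1/3).
(1/3) = 1. Collecting the sign factors: -1.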